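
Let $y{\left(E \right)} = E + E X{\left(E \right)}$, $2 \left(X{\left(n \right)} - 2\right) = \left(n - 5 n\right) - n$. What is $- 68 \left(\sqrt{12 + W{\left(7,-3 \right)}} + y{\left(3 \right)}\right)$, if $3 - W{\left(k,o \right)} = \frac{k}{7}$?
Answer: $918 - 68 \sqrt{14} \approx 663.57$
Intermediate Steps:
$X{\left(n \right)} = 2 - \frac{5 n}{2}$ ($X{\left(n \right)} = 2 + \frac{\left(n - 5 n\right) - n}{2} = 2 + \frac{- 4 n - n}{2} = 2 + \frac{\left(-5\right) n}{2} = 2 - \frac{5 n}{2}$)
$W{\left(k,o \right)} = 3 - \frac{k}{7}$
$y{\left(E \right)} = E + E \left(2 - \frac{5 E}{2}\right)$
$- 68 \left(\sqrt{12 + W{\left(7,-3 \right)}} + y{\left(3 \right)}\right) = - 68 \left(\sqrt{12 + \left(3 - 1\right)} + \frac{1}{2} \cdot 3 \left(6 - 15\right)\right) = - 68 \left(\sqrt{12 + 2} + \frac{1}{2} \cdot 3 \left(-9\right)\right) = - 68 \left(\sqrt{14} - \frac{27}{2}\right) = - 68 \left(- \frac{27}{2} + \sqrt{14}\right) = 918 - 68 \sqrt{14}$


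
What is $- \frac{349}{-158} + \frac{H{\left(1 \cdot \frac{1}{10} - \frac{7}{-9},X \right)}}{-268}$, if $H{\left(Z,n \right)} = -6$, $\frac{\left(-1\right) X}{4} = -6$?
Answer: $\frac{11810}{5293} \approx 2.2312$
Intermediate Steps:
$X = 24$ ($X = \left(-4\right) \left(-6\right) = 24$)
$- \frac{349}{-158} + \frac{H{\left(1 \cdot \frac{1}{10} - \frac{7}{-9},X \right)}}{-268} = - \frac{349}{-158} - \frac{6}{-268} = \left(-349\right) \left(- \frac{1}{158}\right) - - \frac{3}{134} = \frac{349}{158} + \frac{3}{134} = \frac{11810}{5293}$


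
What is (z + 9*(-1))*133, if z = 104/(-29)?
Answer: -48545/29 ≈ -1674.0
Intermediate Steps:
z = -104/29 (z = 104*(-1/29) = -104/29 ≈ -3.5862)
(z + 9*(-1))*133 = (-104/29 + 9*(-1))*133 = (-104/29 - 9)*133 = -365/29*133 = -48545/29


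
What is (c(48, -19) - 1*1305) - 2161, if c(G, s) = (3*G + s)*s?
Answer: -5841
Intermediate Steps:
c(G, s) = s*(s + 3*G) (c(G, s) = (s + 3*G)*s = s*(s + 3*G))
(c(48, -19) - 1*1305) - 2161 = (-19*(-19 + 3*48) - 1*1305) - 2161 = (-19*(-19 + 144) - 1305) - 2161 = (-19*125 - 1305) - 2161 = (-2375 - 1305) - 2161 = -3680 - 2161 = -5841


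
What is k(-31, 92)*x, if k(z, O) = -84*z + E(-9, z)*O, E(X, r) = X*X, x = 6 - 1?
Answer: 50280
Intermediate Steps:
x = 5
E(X, r) = X²
k(z, O) = -84*z + 81*O (k(z, O) = -84*z + (-9)²*O = -84*z + 81*O)
k(-31, 92)*x = (-84*(-31) + 81*92)*5 = (2604 + 7452)*5 = 10056*5 = 50280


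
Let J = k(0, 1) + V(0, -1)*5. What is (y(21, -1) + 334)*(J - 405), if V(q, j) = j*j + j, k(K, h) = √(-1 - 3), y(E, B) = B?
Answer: -134865 + 666*I ≈ -1.3487e+5 + 666.0*I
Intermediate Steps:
k(K, h) = 2*I (k(K, h) = √(-4) = 2*I)
V(q, j) = j + j² (V(q, j) = j² + j = j + j²)
J = 2*I (J = 2*I - (1 - 1)*5 = 2*I - 1*0*5 = 2*I + 0*5 = 2*I + 0 = 2*I ≈ 2.0*I)
(y(21, -1) + 334)*(J - 405) = (-1 + 334)*(2*I - 405) = 333*(-405 + 2*I) = -134865 + 666*I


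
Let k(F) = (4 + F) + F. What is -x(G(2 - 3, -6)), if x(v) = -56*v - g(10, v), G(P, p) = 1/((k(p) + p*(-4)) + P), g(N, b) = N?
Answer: 206/15 ≈ 13.733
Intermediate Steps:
k(F) = 4 + 2*F
G(P, p) = 1/(4 + P - 2*p) (G(P, p) = 1/(((4 + 2*p) + p*(-4)) + P) = 1/(((4 + 2*p) - 4*p) + P) = 1/((4 - 2*p) + P) = 1/(4 + P - 2*p))
x(v) = -10 - 56*v (x(v) = -56*v - 1*10 = -56*v - 10 = -10 - 56*v)
-x(G(2 - 3, -6)) = -(-10 - 56/(4 + (2 - 3) - 2*(-6))) = -(-10 - 56/(4 - 1 + 12)) = -(-10 - 56/15) = -1*(-206/15) = 206/15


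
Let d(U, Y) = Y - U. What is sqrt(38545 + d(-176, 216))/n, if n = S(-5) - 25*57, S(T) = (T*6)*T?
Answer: -sqrt(38937)/1275 ≈ -0.15476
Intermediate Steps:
S(T) = 6*T**2 (S(T) = (6*T)*T = 6*T**2)
n = -1275 (n = 6*(-5)**2 - 25*57 = 6*25 - 1425 = 150 - 1425 = -1275)
sqrt(38545 + d(-176, 216))/n = sqrt(38545 + (216 - 1*(-176)))/(-1275) = sqrt(38545 + (216 + 176))*(-1/1275) = sqrt(38545 + 392)*(-1/1275) = sqrt(38937)*(-1/1275) = -sqrt(38937)/1275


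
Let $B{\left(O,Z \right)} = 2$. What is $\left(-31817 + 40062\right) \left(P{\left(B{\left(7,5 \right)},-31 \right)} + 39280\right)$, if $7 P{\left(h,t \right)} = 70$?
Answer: $323946050$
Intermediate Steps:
$P{\left(h,t \right)} = 10$ ($P{\left(h,t \right)} = \frac{1}{7} \cdot 70 = 10$)
$\left(-31817 + 40062\right) \left(P{\left(B{\left(7,5 \right)},-31 \right)} + 39280\right) = \left(-31817 + 40062\right) \left(10 + 39280\right) = 8245 \cdot 39290 = 323946050$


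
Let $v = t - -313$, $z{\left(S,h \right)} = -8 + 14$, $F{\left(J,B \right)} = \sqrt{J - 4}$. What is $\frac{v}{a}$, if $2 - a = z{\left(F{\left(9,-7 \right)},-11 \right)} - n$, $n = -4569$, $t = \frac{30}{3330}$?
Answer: $- \frac{34744}{507603} \approx -0.068447$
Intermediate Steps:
$t = \frac{1}{111}$ ($t = 30 \cdot \frac{1}{3330} = \frac{1}{111} \approx 0.009009$)
$F{\left(J,B \right)} = \sqrt{-4 + J}$
$z{\left(S,h \right)} = 6$
$v = \frac{34744}{111}$ ($v = \frac{1}{111} - -313 = \frac{1}{111} + 313 = \frac{34744}{111} \approx 313.01$)
$a = -4573$ ($a = 2 - \left(6 - -4569\right) = 2 - \left(6 + 4569\right) = 2 - 4575 = -4573$)
$\frac{v}{a} = \frac{34744}{111 \left(-4573\right)} = \frac{34744}{111} \left(- \frac{1}{4573}\right) = - \frac{34744}{507603}$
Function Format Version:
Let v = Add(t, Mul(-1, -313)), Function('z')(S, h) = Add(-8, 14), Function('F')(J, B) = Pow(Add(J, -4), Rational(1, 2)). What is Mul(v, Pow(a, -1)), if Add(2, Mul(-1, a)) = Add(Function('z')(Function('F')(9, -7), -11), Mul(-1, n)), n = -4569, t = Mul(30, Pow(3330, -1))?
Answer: Rational(-34744, 507603) ≈ -0.068447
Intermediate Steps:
t = Rational(1, 111) (t = Mul(30, Rational(1, 3330)) = Rational(1, 111) ≈ 0.0090090)
Function('F')(J, B) = Pow(Add(-4, J), Rational(1, 2))
Function('z')(S, h) = 6
v = Rational(34744, 111) (v = Add(Rational(1, 111), Mul(-1, -313)) = Add(Rational(1, 111), 313) = Rational(34744, 111) ≈ 313.01)
a = -4573 (a = Add(2, Mul(-1, Add(6, Mul(-1, -4569)))) = Add(2, Mul(-1, Add(6, 4569))) = Add(2, Mul(-1, 4575)) = Add(2, -4575) = -4573)
Mul(v, Pow(a, -1)) = Mul(Rational(34744, 111), Pow(-4573, -1)) = Mul(Rational(34744, 111), Rational(-1, 4573)) = Rational(-34744, 507603)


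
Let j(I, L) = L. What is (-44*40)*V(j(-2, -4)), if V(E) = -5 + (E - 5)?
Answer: 24640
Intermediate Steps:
V(E) = -10 + E (V(E) = -5 + (-5 + E) = -10 + E)
(-44*40)*V(j(-2, -4)) = (-44*40)*(-10 - 4) = -1760*(-14) = 24640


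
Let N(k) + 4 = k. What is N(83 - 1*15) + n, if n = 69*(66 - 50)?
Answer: 1168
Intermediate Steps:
N(k) = -4 + k
n = 1104 (n = 69*16 = 1104)
N(83 - 1*15) + n = (-4 + (83 - 1*15)) + 1104 = (-4 + (83 - 15)) + 1104 = (-4 + 68) + 1104 = 64 + 1104 = 1168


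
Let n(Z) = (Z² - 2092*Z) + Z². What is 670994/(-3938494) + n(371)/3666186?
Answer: -123127320244/401090321219 ≈ -0.30698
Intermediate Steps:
n(Z) = -2092*Z + 2*Z²
670994/(-3938494) + n(371)/3666186 = 670994/(-3938494) + (2*371*(-1046 + 371))/3666186 = 670994*(-1/3938494) + (2*371*(-675))*(1/3666186) = -335497/1969247 - 500850*1/3666186 = -335497/1969247 - 27825/203677 = -123127320244/401090321219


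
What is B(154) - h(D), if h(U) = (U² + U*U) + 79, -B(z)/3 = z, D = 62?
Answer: -8229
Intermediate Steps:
B(z) = -3*z
h(U) = 79 + 2*U² (h(U) = (U² + U²) + 79 = 2*U² + 79 = 79 + 2*U²)
B(154) - h(D) = -3*154 - (79 + 2*62²) = -462 - (79 + 2*3844) = -462 - (79 + 7688) = -462 - 1*7767 = -462 - 7767 = -8229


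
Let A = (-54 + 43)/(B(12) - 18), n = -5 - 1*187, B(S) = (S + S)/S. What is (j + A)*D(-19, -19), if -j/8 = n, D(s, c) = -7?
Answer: -172109/16 ≈ -10757.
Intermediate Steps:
B(S) = 2 (B(S) = (2*S)/S = 2)
n = -192 (n = -5 - 187 = -192)
j = 1536 (j = -8*(-192) = 1536)
A = 11/16 (A = (-54 + 43)/(2 - 18) = -11/(-16) = -11*(-1/16) = 11/16 ≈ 0.68750)
(j + A)*D(-19, -19) = (1536 + 11/16)*(-7) = (24587/16)*(-7) = -172109/16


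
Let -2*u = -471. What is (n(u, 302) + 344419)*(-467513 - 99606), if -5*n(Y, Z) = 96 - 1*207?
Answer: -976695744514/5 ≈ -1.9534e+11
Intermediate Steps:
u = 471/2 (u = -½*(-471) = 471/2 ≈ 235.50)
n(Y, Z) = 111/5 (n(Y, Z) = -(96 - 1*207)/5 = -(96 - 207)/5 = -⅕*(-111) = 111/5)
(n(u, 302) + 344419)*(-467513 - 99606) = (111/5 + 344419)*(-467513 - 99606) = (1722206/5)*(-567119) = -976695744514/5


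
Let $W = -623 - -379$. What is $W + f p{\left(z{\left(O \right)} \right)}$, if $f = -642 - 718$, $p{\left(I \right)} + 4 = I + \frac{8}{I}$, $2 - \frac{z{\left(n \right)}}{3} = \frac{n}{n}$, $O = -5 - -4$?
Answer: $- \frac{7532}{3} \approx -2510.7$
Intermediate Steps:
$O = -1$ ($O = -5 + 4 = -1$)
$z{\left(n \right)} = 3$ ($z{\left(n \right)} = 6 - 3 \frac{n}{n} = 6 - 3 = 3$)
$p{\left(I \right)} = -4 + I + \frac{8}{I}$ ($p{\left(I \right)} = -4 + \left(I + \frac{8}{I}\right) = -4 + I + \frac{8}{I}$)
$f = -1360$
$W = -244$ ($W = -623 + 379 = -244$)
$W + f p{\left(z{\left(O \right)} \right)} = -244 - 1360 \left(-4 + 3 + \frac{8}{3}\right) = -244 - \frac{6800}{3} = - \frac{7532}{3}$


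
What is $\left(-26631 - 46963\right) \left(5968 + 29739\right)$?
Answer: $-2627820958$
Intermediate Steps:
$\left(-26631 - 46963\right) \left(5968 + 29739\right) = \left(-73594\right) 35707 = -2627820958$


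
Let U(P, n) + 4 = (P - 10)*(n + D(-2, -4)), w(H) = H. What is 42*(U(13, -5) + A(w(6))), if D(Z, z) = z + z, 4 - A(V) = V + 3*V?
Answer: -2646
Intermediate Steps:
A(V) = 4 - 4*V (A(V) = 4 - (V + 3*V) = 4 - 4*V)
D(Z, z) = 2*z
U(P, n) = -4 + (-10 + P)*(-8 + n) (U(P, n) = -4 + (P - 10)*(n + 2*(-4)) = -4 + (-10 + P)*(n - 8) = -4 + (-10 + P)*(-8 + n))
42*(U(13, -5) + A(w(6))) = 42*((76 - 10*(-5) - 8*13 + 13*(-5)) + (4 - 4*6)) = 42*((76 + 50 - 104 - 65) + (4 - 24)) = 42*(-43 - 20) = 42*(-63) = -2646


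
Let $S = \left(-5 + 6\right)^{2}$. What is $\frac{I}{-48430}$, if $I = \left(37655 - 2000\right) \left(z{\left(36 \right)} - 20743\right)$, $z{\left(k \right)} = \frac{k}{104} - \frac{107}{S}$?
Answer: $\frac{3865650921}{251836} \approx 15350.0$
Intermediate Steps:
$S = 1$ ($S = 1^{2} = 1$)
$z{\left(k \right)} = -107 + \frac{k}{104}$ ($z{\left(k \right)} = \frac{k}{104} - \frac{107}{1} = k \frac{1}{104} - 107 = \frac{k}{104} - 107 = -107 + \frac{k}{104}$)
$I = - \frac{19328254605}{26}$ ($I = \left(37655 - 2000\right) \left(\left(-107 + \frac{1}{104} \cdot 36\right) - 20743\right) = 35655 \left(\left(-107 + \frac{9}{26}\right) - 20743\right) = 35655 \left(- \frac{2773}{26} - 20743\right) = 35655 \left(- \frac{542091}{26}\right) = - \frac{19328254605}{26} \approx -7.4339 \cdot 10^{8}$)
$\frac{I}{-48430} = - \frac{19328254605}{26 \left(-48430\right)} = \left(- \frac{19328254605}{26}\right) \left(- \frac{1}{48430}\right) = \frac{3865650921}{251836}$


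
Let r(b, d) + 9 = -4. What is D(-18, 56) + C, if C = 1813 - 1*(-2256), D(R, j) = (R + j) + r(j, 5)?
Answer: 4094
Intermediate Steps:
r(b, d) = -13 (r(b, d) = -9 - 4 = -13)
D(R, j) = -13 + R + j (D(R, j) = (R + j) - 13 = -13 + R + j)
C = 4069 (C = 1813 + 2256 = 4069)
D(-18, 56) + C = (-13 - 18 + 56) + 4069 = 25 + 4069 = 4094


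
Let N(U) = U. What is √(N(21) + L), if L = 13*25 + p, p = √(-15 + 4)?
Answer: √(346 + I*√11) ≈ 18.601 + 0.08915*I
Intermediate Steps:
p = I*√11 (p = √(-11) = I*√11 ≈ 3.3166*I)
L = 325 + I*√11 (L = 13*25 + I*√11 = 325 + I*√11 ≈ 325.0 + 3.3166*I)
√(N(21) + L) = √(21 + (325 + I*√11)) = √(346 + I*√11)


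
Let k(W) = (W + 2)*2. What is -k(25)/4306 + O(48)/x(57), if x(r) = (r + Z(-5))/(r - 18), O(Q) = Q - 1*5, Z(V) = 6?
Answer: 1202960/45213 ≈ 26.607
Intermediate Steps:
O(Q) = -5 + Q (O(Q) = Q - 5 = -5 + Q)
x(r) = (6 + r)/(-18 + r) (x(r) = (r + 6)/(r - 18) = (6 + r)/(-18 + r))
k(W) = 4 + 2*W (k(W) = (2 + W)*2 = 4 + 2*W)
-k(25)/4306 + O(48)/x(57) = -(4 + 2*25)/4306 + (-5 + 48)/(((6 + 57)/(-18 + 57))) = -(4 + 50)*(1/4306) + 43/((63/39)) = -1*54*(1/4306) + 43/(((1/39)*63)) = -54*1/4306 + 43/(21/13) = -27/2153 + 43*(13/21) = -27/2153 + 559/21 = 1202960/45213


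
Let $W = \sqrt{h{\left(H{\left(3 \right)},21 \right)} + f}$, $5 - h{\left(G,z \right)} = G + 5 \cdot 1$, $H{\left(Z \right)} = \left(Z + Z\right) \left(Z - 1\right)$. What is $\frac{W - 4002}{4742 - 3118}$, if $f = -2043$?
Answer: $- \frac{69}{28} + \frac{i \sqrt{2055}}{1624} \approx -2.4643 + 0.027914 i$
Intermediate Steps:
$H{\left(Z \right)} = 2 Z \left(-1 + Z\right)$
$h{\left(G,z \right)} = - G$ ($h{\left(G,z \right)} = 5 - \left(G + 5 \cdot 1\right) = 5 - \left(G + 5\right) = 5 - \left(5 + G\right) = - G$)
$W = i \sqrt{2055}$ ($W = \sqrt{- 2 \cdot 3 \left(-1 + 3\right) - 2043} = \sqrt{- 2 \cdot 3 \cdot 2 - 2043} = \sqrt{\left(-1\right) 12 - 2043} = \sqrt{-12 - 2043} = \sqrt{-2055} = i \sqrt{2055} \approx 45.332 i$)
$\frac{W - 4002}{4742 - 3118} = \frac{i \sqrt{2055} - 4002}{4742 - 3118} = \frac{-4002 + i \sqrt{2055}}{1624} = \left(-4002 + i \sqrt{2055}\right) \frac{1}{1624} = - \frac{69}{28} + \frac{i \sqrt{2055}}{1624}$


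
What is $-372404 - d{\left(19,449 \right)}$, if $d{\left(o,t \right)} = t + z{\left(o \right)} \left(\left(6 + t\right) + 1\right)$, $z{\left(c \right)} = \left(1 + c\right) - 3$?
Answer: $-380605$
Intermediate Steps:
$z{\left(c \right)} = -2 + c$
$d{\left(o,t \right)} = t + \left(-2 + o\right) \left(7 + t\right)$ ($d{\left(o,t \right)} = t + \left(-2 + o\right) \left(\left(6 + t\right) + 1\right) = t + \left(-2 + o\right) \left(7 + t\right)$)
$-372404 - d{\left(19,449 \right)} = -372404 - \left(-14 - 449 + 7 \cdot 19 + 19 \cdot 449\right) = -372404 - \left(-14 - 449 + 133 + 8531\right) = -372404 - 8201 = -380605$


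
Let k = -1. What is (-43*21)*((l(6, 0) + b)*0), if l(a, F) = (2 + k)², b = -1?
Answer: 0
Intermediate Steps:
l(a, F) = 1 (l(a, F) = (2 - 1)² = 1² = 1)
(-43*21)*((l(6, 0) + b)*0) = (-43*21)*((1 - 1)*0) = -0*0 = -903*0 = 0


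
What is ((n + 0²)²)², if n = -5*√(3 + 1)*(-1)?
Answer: 10000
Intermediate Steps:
n = 10 (n = -5*√4*(-1) = -5*2*(-1) = -10*(-1) = 10)
((n + 0²)²)² = ((10 + 0²)²)² = ((10 + 0)²)² = (10²)² = 100² = 10000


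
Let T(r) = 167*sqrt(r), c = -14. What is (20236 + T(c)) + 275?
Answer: 20511 + 167*I*sqrt(14) ≈ 20511.0 + 624.86*I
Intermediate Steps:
(20236 + T(c)) + 275 = (20236 + 167*sqrt(-14)) + 275 = (20236 + 167*(I*sqrt(14))) + 275 = (20236 + 167*I*sqrt(14)) + 275 = 20511 + 167*I*sqrt(14)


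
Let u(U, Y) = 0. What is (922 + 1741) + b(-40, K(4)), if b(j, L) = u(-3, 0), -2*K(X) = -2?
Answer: 2663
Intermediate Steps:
K(X) = 1 (K(X) = -1/2*(-2) = 1)
b(j, L) = 0
(922 + 1741) + b(-40, K(4)) = (922 + 1741) + 0 = 2663 + 0 = 2663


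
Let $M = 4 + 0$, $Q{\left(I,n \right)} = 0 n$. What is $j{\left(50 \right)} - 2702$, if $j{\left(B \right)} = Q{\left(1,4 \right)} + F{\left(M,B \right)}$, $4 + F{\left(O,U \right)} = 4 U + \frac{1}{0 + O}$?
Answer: $- \frac{10023}{4} \approx -2505.8$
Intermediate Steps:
$Q{\left(I,n \right)} = 0$
$M = 4$
$F{\left(O,U \right)} = -4 + \frac{1}{O} + 4 U$ ($F{\left(O,U \right)} = -4 + \left(4 U + \frac{1}{0 + O}\right) = -4 + \left(4 U + \frac{1}{O}\right) = -4 + \left(\frac{1}{O} + 4 U\right) = -4 + \frac{1}{O} + 4 U$)
$j{\left(B \right)} = - \frac{15}{4} + 4 B$ ($j{\left(B \right)} = 0 + \left(-4 + \frac{1}{4} + 4 B\right) = 0 + \left(- \frac{15}{4} + 4 B\right) = - \frac{15}{4} + 4 B$)
$j{\left(50 \right)} - 2702 = \left(- \frac{15}{4} + 4 \cdot 50\right) - 2702 = \left(- \frac{15}{4} + 200\right) - 2702 = \frac{785}{4} - 2702 = - \frac{10023}{4}$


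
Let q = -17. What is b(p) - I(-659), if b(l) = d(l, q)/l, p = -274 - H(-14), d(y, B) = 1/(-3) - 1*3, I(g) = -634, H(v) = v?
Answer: 49453/78 ≈ 634.01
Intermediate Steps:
d(y, B) = -10/3 (d(y, B) = -⅓ - 3 = -10/3)
p = -260 (p = -274 - 1*(-14) = -274 + 14 = -260)
b(l) = -10/(3*l)
b(p) - I(-659) = -10/3/(-260) - 1*(-634) = -10/3*(-1/260) + 634 = 1/78 + 634 = 49453/78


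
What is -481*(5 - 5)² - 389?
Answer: -389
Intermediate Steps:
-481*(5 - 5)² - 389 = -481*0² - 389 = -481*0 - 389 = 0 - 389 = -389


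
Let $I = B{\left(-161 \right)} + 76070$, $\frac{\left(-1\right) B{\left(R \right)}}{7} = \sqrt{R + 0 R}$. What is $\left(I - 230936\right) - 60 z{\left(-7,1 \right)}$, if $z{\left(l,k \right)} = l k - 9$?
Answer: $-153906 - 7 i \sqrt{161} \approx -1.5391 \cdot 10^{5} - 88.82 i$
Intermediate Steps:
$z{\left(l,k \right)} = -9 + k l$ ($z{\left(l,k \right)} = k l - 9 = -9 + k l$)
$B{\left(R \right)} = - 7 \sqrt{R}$ ($B{\left(R \right)} = - 7 \sqrt{R + 0 R} = - 7 \sqrt{R + 0} = - 7 \sqrt{R}$)
$I = 76070 - 7 i \sqrt{161}$ ($I = - 7 \sqrt{-161} + 76070 = - 7 i \sqrt{161} + 76070 = 76070 - 7 i \sqrt{161} \approx 76070.0 - 88.82 i$)
$\left(I - 230936\right) - 60 z{\left(-7,1 \right)} = \left(\left(76070 - 7 i \sqrt{161}\right) - 230936\right) - 60 \left(-9 + 1 \left(-7\right)\right) = \left(-154866 - 7 i \sqrt{161}\right) - 60 \left(-9 - 7\right) = \left(-154866 - 7 i \sqrt{161}\right) - -960 = \left(-154866 - 7 i \sqrt{161}\right) + 960 = -153906 - 7 i \sqrt{161}$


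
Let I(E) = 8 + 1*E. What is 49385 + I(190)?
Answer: 49583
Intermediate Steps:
I(E) = 8 + E
49385 + I(190) = 49385 + (8 + 190) = 49385 + 198 = 49583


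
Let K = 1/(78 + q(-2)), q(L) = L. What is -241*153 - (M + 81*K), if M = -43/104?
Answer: -72862337/1976 ≈ -36874.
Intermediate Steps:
M = -43/104 (M = -43*1/104 = -43/104 ≈ -0.41346)
K = 1/76 (K = 1/(78 - 2) = 1/76 ≈ 0.013158)
-241*153 - (M + 81*K) = -241*153 - (-43/104 + 81*(1/76)) = -36873 - (-43/104 + 81/76) = -36873 - 1*1289/1976 = -36873 - 1289/1976 = -72862337/1976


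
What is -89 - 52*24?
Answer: -1337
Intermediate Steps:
-89 - 52*24 = -89 - 1248 = -1337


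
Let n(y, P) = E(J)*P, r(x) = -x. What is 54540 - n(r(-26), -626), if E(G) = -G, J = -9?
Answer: 60174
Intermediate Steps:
n(y, P) = 9*P (n(y, P) = (-1*(-9))*P = 9*P)
54540 - n(r(-26), -626) = 54540 - 9*(-626) = 54540 - 1*(-5634) = 54540 + 5634 = 60174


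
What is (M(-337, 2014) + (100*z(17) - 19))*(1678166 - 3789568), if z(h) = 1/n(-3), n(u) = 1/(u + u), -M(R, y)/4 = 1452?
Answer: 13569980654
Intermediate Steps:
M(R, y) = -5808 (M(R, y) = -4*1452 = -5808)
n(u) = 1/(2*u)
z(h) = -6 (z(h) = 1/((1/2)/(-3)) = 1/((1/2)*(-1/3)) = 1/(-1/6) = -6)
(M(-337, 2014) + (100*z(17) - 19))*(1678166 - 3789568) = (-5808 + (100*(-6) - 19))*(1678166 - 3789568) = (-5808 + (-600 - 19))*(-2111402) = (-5808 - 619)*(-2111402) = -6427*(-2111402) = 13569980654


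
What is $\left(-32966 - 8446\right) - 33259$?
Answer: $-74671$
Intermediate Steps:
$\left(-32966 - 8446\right) - 33259 = -41412 - 33259 = -74671$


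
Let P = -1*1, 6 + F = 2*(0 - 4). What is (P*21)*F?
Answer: 294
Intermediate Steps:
F = -14 (F = -6 + 2*(0 - 4) = -6 + 2*(-4) = -6 - 8 = -14)
P = -1
(P*21)*F = -1*21*(-14) = -21*(-14) = 294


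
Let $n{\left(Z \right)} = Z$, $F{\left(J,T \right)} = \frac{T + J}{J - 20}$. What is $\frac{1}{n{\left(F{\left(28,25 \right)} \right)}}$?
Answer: $\frac{8}{53} \approx 0.15094$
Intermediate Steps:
$F{\left(J,T \right)} = \frac{J + T}{-20 + J}$
$\frac{1}{n{\left(F{\left(28,25 \right)} \right)}} = \frac{1}{\frac{1}{-20 + 28} \left(28 + 25\right)} = \frac{1}{\frac{1}{8} \cdot 53} = \frac{1}{\frac{53}{8}} = \frac{8}{53}$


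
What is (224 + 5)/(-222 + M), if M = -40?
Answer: -229/262 ≈ -0.87405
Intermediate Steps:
(224 + 5)/(-222 + M) = (224 + 5)/(-222 - 40) = 229/(-262) = 229*(-1/262) = -229/262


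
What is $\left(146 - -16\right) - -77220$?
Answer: $77382$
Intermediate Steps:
$\left(146 - -16\right) - -77220 = \left(146 + 16\right) + 77220 = 162 + 77220 = 77382$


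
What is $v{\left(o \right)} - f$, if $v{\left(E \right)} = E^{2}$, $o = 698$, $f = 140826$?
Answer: $346378$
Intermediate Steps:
$v{\left(o \right)} - f = 698^{2} - 140826 = 487204 - 140826 = 346378$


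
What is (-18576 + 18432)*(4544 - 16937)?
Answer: 1784592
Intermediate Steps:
(-18576 + 18432)*(4544 - 16937) = -144*(-12393) = 1784592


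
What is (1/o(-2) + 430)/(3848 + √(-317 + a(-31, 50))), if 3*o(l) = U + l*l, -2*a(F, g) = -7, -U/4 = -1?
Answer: 3312166/29614835 - 3443*I*√1254/236918680 ≈ 0.11184 - 0.00051462*I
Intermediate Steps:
U = 4 (U = -4*(-1) = 4)
a(F, g) = 7/2 (a(F, g) = -½*(-7) = 7/2)
o(l) = 4/3 + l²/3 (o(l) = (4 + l*l)/3 = (4 + l²)/3 = 4/3 + l²/3)
(1/o(-2) + 430)/(3848 + √(-317 + a(-31, 50))) = (1/(4/3 + (⅓)*(-2)²) + 430)/(3848 + √(-317 + 7/2)) = (1/(4/3 + (⅓)*4) + 430)/(3848 + √(-627/2)) = (1/(4/3 + 4/3) + 430)/(3848 + I*√1254/2) = (1/(8/3) + 430)/(3848 + I*√1254/2) = (3/8 + 430)/(3848 + I*√1254/2) = 3443/(8*(3848 + I*√1254/2))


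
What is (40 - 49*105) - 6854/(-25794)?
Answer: -65835758/12897 ≈ -5104.7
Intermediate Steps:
(40 - 49*105) - 6854/(-25794) = (40 - 5145) - 6854*(-1)/25794 = -5105 - 1*(-3427/12897) = -5105 + 3427/12897 = -65835758/12897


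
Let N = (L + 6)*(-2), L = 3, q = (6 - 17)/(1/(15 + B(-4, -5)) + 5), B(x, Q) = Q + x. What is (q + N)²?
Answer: 389376/961 ≈ 405.18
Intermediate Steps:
q = -66/31 (q = (6 - 17)/(1/(15 + (-5 - 4)) + 5) = -11/(1/(15 - 9) + 5) = -11/(1/6 + 5) = -11/(⅙ + 5) = -11/31/6 = -11*6/31 = -66/31 ≈ -2.1290)
N = -18 (N = (3 + 6)*(-2) = 9*(-2) = -18)
(q + N)² = (-66/31 - 18)² = (-624/31)² = 389376/961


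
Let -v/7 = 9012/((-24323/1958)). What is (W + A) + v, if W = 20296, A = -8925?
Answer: 400095305/24323 ≈ 16449.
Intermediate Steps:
v = 123518472/24323 (v = -63084/((-24323/1958)) = -63084/((-24323*1/1958)) = -63084/(-24323/1958) = -63084*(-1958)/24323 = -7*(-17645496/24323) = 123518472/24323 ≈ 5078.3)
(W + A) + v = (20296 - 8925) + 123518472/24323 = 11371 + 123518472/24323 = 400095305/24323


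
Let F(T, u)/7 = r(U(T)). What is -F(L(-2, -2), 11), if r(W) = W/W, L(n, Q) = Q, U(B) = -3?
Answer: -7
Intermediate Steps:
r(W) = 1
F(T, u) = 7 (F(T, u) = 7*1 = 7)
-F(L(-2, -2), 11) = -1*7 = -7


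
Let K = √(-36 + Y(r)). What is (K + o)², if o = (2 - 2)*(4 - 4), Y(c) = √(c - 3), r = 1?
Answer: -36 + I*√2 ≈ -36.0 + 1.4142*I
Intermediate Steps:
Y(c) = √(-3 + c)
o = 0 (o = 0*0 = 0)
K = √(-36 + I*√2) (K = √(-36 + √(-3 + 1)) = √(-36 + √(-2)) = √(-36 + I*√2) ≈ 0.1178 + 6.0012*I)
(K + o)² = (√(-36 + I*√2) + 0)² = (√(-36 + I*√2))² = -36 + I*√2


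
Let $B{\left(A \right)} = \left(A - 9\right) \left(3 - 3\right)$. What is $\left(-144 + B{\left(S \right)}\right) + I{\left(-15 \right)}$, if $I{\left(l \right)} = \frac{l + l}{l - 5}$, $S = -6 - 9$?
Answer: $- \frac{285}{2} \approx -142.5$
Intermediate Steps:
$S = -15$ ($S = -6 - 9 = -15$)
$I{\left(l \right)} = \frac{2 l}{-5 + l}$
$B{\left(A \right)} = 0$ ($B{\left(A \right)} = \left(-9 + A\right) 0 = 0$)
$\left(-144 + B{\left(S \right)}\right) + I{\left(-15 \right)} = \left(-144 + 0\right) + 2 \left(-15\right) \frac{1}{-5 - 15} = -144 + 2 \left(-15\right) \frac{1}{-20} = -144 + 2 \left(-15\right) \left(- \frac{1}{20}\right) = -144 + \frac{3}{2} = - \frac{285}{2}$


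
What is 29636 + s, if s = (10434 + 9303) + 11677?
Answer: 61050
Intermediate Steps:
s = 31414 (s = 19737 + 11677 = 31414)
29636 + s = 29636 + 31414 = 61050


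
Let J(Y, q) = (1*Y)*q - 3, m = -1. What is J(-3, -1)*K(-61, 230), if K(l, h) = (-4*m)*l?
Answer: 0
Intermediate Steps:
J(Y, q) = -3 + Y*q (J(Y, q) = Y*q - 3 = -3 + Y*q)
K(l, h) = 4*l (K(l, h) = (-4*(-1))*l = 4*l)
J(-3, -1)*K(-61, 230) = (-3 - 3*(-1))*(4*(-61)) = (-3 + 3)*(-244) = 0*(-244) = 0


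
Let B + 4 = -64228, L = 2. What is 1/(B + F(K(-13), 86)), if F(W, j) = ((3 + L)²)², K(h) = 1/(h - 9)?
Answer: -1/63607 ≈ -1.5722e-5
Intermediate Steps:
K(h) = 1/(-9 + h)
B = -64232 (B = -4 - 64228 = -64232)
F(W, j) = 625 (F(W, j) = ((3 + 2)²)² = (5²)² = 25² = 625)
1/(B + F(K(-13), 86)) = 1/(-64232 + 625) = 1/(-63607) = -1/63607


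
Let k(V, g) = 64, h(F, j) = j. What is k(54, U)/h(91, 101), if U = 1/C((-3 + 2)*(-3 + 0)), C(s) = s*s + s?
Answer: 64/101 ≈ 0.63366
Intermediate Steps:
C(s) = s + s² (C(s) = s² + s = s + s²)
U = 1/12 (U = 1/(((-3 + 2)*(-3 + 0))*(1 + (-3 + 2)*(-3 + 0))) = 1/((-1*(-3))*(1 - 1*(-3))) = 1/(3*(1 + 3)) = 1/(3*4) = 1/12 ≈ 0.083333)
k(54, U)/h(91, 101) = 64/101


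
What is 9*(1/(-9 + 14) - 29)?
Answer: -1296/5 ≈ -259.20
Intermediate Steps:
9*(1/(-9 + 14) - 29) = 9*(1/5 - 29) = 9*(⅕ - 29) = 9*(-144/5) = -1296/5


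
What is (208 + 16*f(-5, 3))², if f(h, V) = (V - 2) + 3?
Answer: 73984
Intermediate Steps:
f(h, V) = 1 + V (f(h, V) = (-2 + V) + 3 = 1 + V)
(208 + 16*f(-5, 3))² = (208 + 16*(1 + 3))² = (208 + 16*4)² = (208 + 64)² = 272² = 73984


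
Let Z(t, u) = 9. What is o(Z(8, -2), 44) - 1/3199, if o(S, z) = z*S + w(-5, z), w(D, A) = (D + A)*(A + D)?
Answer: 6132482/3199 ≈ 1917.0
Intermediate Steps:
w(D, A) = (A + D)² (w(D, A) = (A + D)*(A + D) = (A + D)²)
o(S, z) = (-5 + z)² + S*z (o(S, z) = z*S + (z - 5)² = S*z + (-5 + z)² = (-5 + z)² + S*z)
o(Z(8, -2), 44) - 1/3199 = ((-5 + 44)² + 9*44) - 1/3199 = (39² + 396) - 1*1/3199 = (1521 + 396) - 1/3199 = 1917 - 1/3199 = 6132482/3199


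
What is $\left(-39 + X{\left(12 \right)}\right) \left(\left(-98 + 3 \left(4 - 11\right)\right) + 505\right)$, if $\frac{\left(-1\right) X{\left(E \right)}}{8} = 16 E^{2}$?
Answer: $-7129806$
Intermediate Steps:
$X{\left(E \right)} = - 128 E^{2}$ ($X{\left(E \right)} = - 8 \cdot 16 E^{2} = - 128 E^{2}$)
$\left(-39 + X{\left(12 \right)}\right) \left(\left(-98 + 3 \left(4 - 11\right)\right) + 505\right) = \left(-39 - 128 \cdot 12^{2}\right) \left(\left(-98 + 3 \left(4 - 11\right)\right) + 505\right) = \left(-39 - 18432\right) \left(\left(-98 + 3 \left(-7\right)\right) + 505\right) = \left(-39 - 18432\right) \left(\left(-98 - 21\right) + 505\right) = - 18471 \left(-119 + 505\right) = \left(-18471\right) 386 = -7129806$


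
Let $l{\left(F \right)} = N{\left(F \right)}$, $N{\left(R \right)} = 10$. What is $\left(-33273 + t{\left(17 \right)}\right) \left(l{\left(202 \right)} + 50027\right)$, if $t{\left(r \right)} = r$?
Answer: $-1664030472$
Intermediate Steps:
$l{\left(F \right)} = 10$
$\left(-33273 + t{\left(17 \right)}\right) \left(l{\left(202 \right)} + 50027\right) = \left(-33273 + 17\right) \left(10 + 50027\right) = \left(-33256\right) 50037 = -1664030472$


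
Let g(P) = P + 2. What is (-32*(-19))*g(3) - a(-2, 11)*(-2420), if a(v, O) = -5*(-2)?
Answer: 27240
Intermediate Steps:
g(P) = 2 + P
a(v, O) = 10
(-32*(-19))*g(3) - a(-2, 11)*(-2420) = (-32*(-19))*(2 + 3) - 10*(-2420) = 608*5 - 1*(-24200) = 3040 + 24200 = 27240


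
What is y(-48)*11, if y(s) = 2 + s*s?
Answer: 25366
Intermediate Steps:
y(s) = 2 + s²
y(-48)*11 = (2 + (-48)²)*11 = (2 + 2304)*11 = 2306*11 = 25366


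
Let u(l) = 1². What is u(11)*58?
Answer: 58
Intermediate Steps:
u(l) = 1
u(11)*58 = 1*58 = 58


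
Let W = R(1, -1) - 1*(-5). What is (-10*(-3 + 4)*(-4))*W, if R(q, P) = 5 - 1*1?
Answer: 360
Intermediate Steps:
R(q, P) = 4 (R(q, P) = 5 - 1 = 4)
W = 9 (W = 4 - 1*(-5) = 4 + 5 = 9)
(-10*(-3 + 4)*(-4))*W = -10*(-3 + 4)*(-4)*9 = -10*(-4)*9 = 40*9 = 360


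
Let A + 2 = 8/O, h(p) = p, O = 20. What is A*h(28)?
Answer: -224/5 ≈ -44.800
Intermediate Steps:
A = -8/5 (A = -2 + 8/20 = -2 + 8*(1/20) = -2 + ⅖ = -8/5 ≈ -1.6000)
A*h(28) = -8/5*28 = -224/5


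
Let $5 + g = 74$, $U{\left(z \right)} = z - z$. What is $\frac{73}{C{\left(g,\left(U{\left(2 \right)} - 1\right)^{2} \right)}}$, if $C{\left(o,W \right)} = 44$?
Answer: $\frac{73}{44} \approx 1.6591$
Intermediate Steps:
$U{\left(z \right)} = 0$
$g = 69$ ($g = -5 + 74 = 69$)
$\frac{73}{C{\left(g,\left(U{\left(2 \right)} - 1\right)^{2} \right)}} = \frac{73}{44}$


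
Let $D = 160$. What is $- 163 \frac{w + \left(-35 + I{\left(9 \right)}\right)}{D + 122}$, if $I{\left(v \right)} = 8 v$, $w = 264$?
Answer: $- \frac{49063}{282} \approx -173.98$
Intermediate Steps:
$- 163 \frac{w + \left(-35 + I{\left(9 \right)}\right)}{D + 122} = - 163 \frac{264 + \left(-35 + 8 \cdot 9\right)}{160 + 122} = - 163 \frac{264 + \left(-35 + 72\right)}{282} = - 163 \left(264 + 37\right) \frac{1}{282} = - 163 \cdot 301 \cdot \frac{1}{282} = \left(-163\right) \frac{301}{282} = - \frac{49063}{282}$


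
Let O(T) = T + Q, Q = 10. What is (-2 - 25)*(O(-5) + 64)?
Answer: -1863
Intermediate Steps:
O(T) = 10 + T (O(T) = T + 10 = 10 + T)
(-2 - 25)*(O(-5) + 64) = (-2 - 25)*((10 - 5) + 64) = -27*(5 + 64) = -27*69 = -1863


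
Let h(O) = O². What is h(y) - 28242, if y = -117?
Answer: -14553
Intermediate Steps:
h(y) - 28242 = (-117)² - 28242 = 13689 - 28242 = -14553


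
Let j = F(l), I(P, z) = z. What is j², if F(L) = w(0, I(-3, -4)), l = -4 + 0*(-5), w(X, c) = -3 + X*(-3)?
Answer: 9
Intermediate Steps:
w(X, c) = -3 - 3*X
l = -4 (l = -4 + 0 = -4)
F(L) = -3 (F(L) = -3 - 3*0 = -3 + 0 = -3)
j = -3
j² = (-3)² = 9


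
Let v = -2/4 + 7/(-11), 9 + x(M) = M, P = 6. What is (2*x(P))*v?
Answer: 75/11 ≈ 6.8182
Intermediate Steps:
x(M) = -9 + M
v = -25/22 (v = -2*1/4 + 7*(-1/11) = -1/2 - 7/11 = -25/22 ≈ -1.1364)
(2*x(P))*v = (2*(-9 + 6))*(-25/22) = (2*(-3))*(-25/22) = -6*(-25/22) = 75/11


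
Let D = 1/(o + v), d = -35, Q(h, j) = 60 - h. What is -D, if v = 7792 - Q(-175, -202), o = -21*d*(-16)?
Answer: 1/4203 ≈ 0.00023793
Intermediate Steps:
o = -11760 (o = -21*(-35)*(-16) = 735*(-16) = -11760)
v = 7557 (v = 7792 - (60 - 1*(-175)) = 7792 - (60 + 175) = 7792 - 1*235 = 7792 - 235 = 7557)
D = -1/4203 (D = 1/(-11760 + 7557) = 1/(-4203) = -1/4203 ≈ -0.00023793)
-D = -1*(-1/4203) = 1/4203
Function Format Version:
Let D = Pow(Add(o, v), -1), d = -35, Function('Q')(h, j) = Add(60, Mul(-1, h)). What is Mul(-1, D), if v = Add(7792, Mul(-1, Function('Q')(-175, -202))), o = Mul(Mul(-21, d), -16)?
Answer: Rational(1, 4203) ≈ 0.00023793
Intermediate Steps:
o = -11760 (o = Mul(Mul(-21, -35), -16) = Mul(735, -16) = -11760)
v = 7557 (v = Add(7792, Mul(-1, Add(60, Mul(-1, -175)))) = Add(7792, Mul(-1, Add(60, 175))) = Add(7792, Mul(-1, 235)) = Add(7792, -235) = 7557)
D = Rational(-1, 4203) (D = Pow(Add(-11760, 7557), -1) = Pow(-4203, -1) = Rational(-1, 4203) ≈ -0.00023793)
Mul(-1, D) = Mul(-1, Rational(-1, 4203)) = Rational(1, 4203)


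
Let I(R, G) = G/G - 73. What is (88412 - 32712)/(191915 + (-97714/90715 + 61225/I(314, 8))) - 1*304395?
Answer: -379862656292884215/1247927922917 ≈ -3.0439e+5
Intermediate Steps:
I(R, G) = -72 (I(R, G) = 1 - 73 = -72)
(88412 - 32712)/(191915 + (-97714/90715 + 61225/I(314, 8))) - 1*304395 = (88412 - 32712)/(191915 + (-97714/90715 + 61225/(-72))) - 1*304395 = 55700/(191915 + (-97714*1/90715 + 61225*(-1/72))) - 304395 = 55700/(191915 + (-97714/90715 - 61225/72)) - 304395 = 55700/(191915 - 5561061283/6531480) - 304395 = 55700/(1247927922917/6531480) - 304395 = 55700*(6531480/1247927922917) - 304395 = 363803436000/1247927922917 - 304395 = -379862656292884215/1247927922917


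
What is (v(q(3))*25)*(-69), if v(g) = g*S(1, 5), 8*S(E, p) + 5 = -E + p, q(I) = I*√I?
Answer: 5175*√3/8 ≈ 1120.4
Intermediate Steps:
q(I) = I^(3/2)
S(E, p) = -5/8 - E/8 + p/8 (S(E, p) = -5/8 + (-E + p)/8 = -5/8 + (p - E)/8 = -5/8 + (-E/8 + p/8) = -5/8 - E/8 + p/8)
v(g) = -g/8 (v(g) = g*(-5/8 - ⅛*1 + (⅛)*5) = g*(-5/8 - ⅛ + 5/8) = g*(-⅛) = -g/8)
(v(q(3))*25)*(-69) = (-3*√3/8*25)*(-69) = -75*√3/8*(-69) = 5175*√3/8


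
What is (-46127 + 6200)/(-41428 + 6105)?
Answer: 39927/35323 ≈ 1.1303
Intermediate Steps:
(-46127 + 6200)/(-41428 + 6105) = -39927/(-35323) = -39927*(-1/35323) = 39927/35323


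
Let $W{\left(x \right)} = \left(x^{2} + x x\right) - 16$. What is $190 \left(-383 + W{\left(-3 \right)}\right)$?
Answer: $-72390$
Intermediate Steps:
$W{\left(x \right)} = -16 + 2 x^{2}$ ($W{\left(x \right)} = \left(x^{2} + x^{2}\right) - 16 = 2 x^{2} - 16 = -16 + 2 x^{2}$)
$190 \left(-383 + W{\left(-3 \right)}\right) = 190 \left(-383 - \left(16 - 2 \left(-3\right)^{2}\right)\right) = 190 \left(-383 + \left(-16 + 2 \cdot 9\right)\right) = 190 \left(-383 + \left(-16 + 18\right)\right) = 190 \left(-383 + 2\right) = 190 \left(-381\right) = -72390$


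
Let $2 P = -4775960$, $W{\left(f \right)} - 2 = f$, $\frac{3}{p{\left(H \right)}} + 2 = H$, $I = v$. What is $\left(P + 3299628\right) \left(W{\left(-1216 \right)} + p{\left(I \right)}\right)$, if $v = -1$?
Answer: $-1107652320$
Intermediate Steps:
$I = -1$
$p{\left(H \right)} = \frac{3}{-2 + H}$
$W{\left(f \right)} = 2 + f$
$P = -2387980$ ($P = \frac{1}{2} \left(-4775960\right) = -2387980$)
$\left(P + 3299628\right) \left(W{\left(-1216 \right)} + p{\left(I \right)}\right) = \left(-2387980 + 3299628\right) \left(\left(2 - 1216\right) + \frac{3}{-2 - 1}\right) = 911648 \left(-1214 + \frac{3}{-3}\right) = 911648 \left(-1214 + 3 \left(- \frac{1}{3}\right)\right) = 911648 \left(-1214 - 1\right) = 911648 \left(-1215\right) = -1107652320$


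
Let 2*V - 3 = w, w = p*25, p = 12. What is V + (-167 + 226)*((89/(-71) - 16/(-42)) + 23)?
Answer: 4344829/2982 ≈ 1457.0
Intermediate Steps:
w = 300 (w = 12*25 = 300)
V = 303/2 (V = 3/2 + (½)*300 = 3/2 + 150 = 303/2 ≈ 151.50)
V + (-167 + 226)*((89/(-71) - 16/(-42)) + 23) = 303/2 + (-167 + 226)*((89/(-71) - 16/(-42)) + 23) = 303/2 + 59*((89*(-1/71) - 16*(-1/42)) + 23) = 303/2 + 59*((-89/71 + 8/21) + 23) = 303/2 + 59*(-1301/1491 + 23) = 303/2 + 59*(32992/1491) = 303/2 + 1946528/1491 = 4344829/2982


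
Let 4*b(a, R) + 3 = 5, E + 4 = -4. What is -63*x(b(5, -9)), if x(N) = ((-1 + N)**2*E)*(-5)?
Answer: -630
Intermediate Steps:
E = -8 (E = -4 - 4 = -8)
b(a, R) = 1/2 (b(a, R) = -3/4 + (1/4)*5 = -3/4 + 5/4 = 1/2)
x(N) = 40*(-1 + N)**2 (x(N) = ((-1 + N)**2*(-8))*(-5) = -8*(-1 + N)**2*(-5) = 40*(-1 + N)**2)
-63*x(b(5, -9)) = -2520*(-1 + 1/2)**2 = -2520*(-1/2)**2 = -2520/4 = -63*10 = -630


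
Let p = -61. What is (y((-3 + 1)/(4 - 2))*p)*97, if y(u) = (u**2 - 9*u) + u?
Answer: -53253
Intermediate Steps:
y(u) = u**2 - 8*u
(y((-3 + 1)/(4 - 2))*p)*97 = ((((-3 + 1)/(4 - 2))*(-8 + (-3 + 1)/(4 - 2)))*(-61))*97 = (((-2/2)*(-8 - 2/2))*(-61))*97 = (((-2*1/2)*(-8 - 2*1/2))*(-61))*97 = (-(-8 - 1)*(-61))*97 = (-1*(-9)*(-61))*97 = (9*(-61))*97 = -549*97 = -53253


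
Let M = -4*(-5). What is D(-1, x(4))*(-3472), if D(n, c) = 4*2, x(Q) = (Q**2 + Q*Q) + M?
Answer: -27776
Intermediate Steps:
M = 20
x(Q) = 20 + 2*Q**2 (x(Q) = (Q**2 + Q*Q) + 20 = (Q**2 + Q**2) + 20 = 2*Q**2 + 20 = 20 + 2*Q**2)
D(n, c) = 8
D(-1, x(4))*(-3472) = 8*(-3472) = -27776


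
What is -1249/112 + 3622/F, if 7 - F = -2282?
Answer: -350471/36624 ≈ -9.5694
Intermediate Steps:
F = 2289 (F = 7 - 1*(-2282) = 7 + 2282 = 2289)
-1249/112 + 3622/F = -1249/112 + 3622/2289 = -350471/36624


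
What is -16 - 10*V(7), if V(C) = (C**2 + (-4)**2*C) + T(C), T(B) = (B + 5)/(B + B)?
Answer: -11442/7 ≈ -1634.6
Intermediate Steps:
T(B) = (5 + B)/(2*B) (T(B) = (5 + B)/((2*B)) = (5 + B)*(1/(2*B)) = (5 + B)/(2*B))
V(C) = C**2 + 16*C + (5 + C)/(2*C) (V(C) = (C**2 + (-4)**2*C) + (5 + C)/(2*C) = (C**2 + 16*C) + (5 + C)/(2*C) = C**2 + 16*C + (5 + C)/(2*C))
-16 - 10*V(7) = -16 - 5*(5 + 7 + 2*7**2*(16 + 7))/7 = -16 - 5*(5 + 7 + 2*49*23)/7 = -16 - 5*(5 + 7 + 2254)/7 = -16 - 5*2266/7 = -16 - 10*1133/7 = -16 - 11330/7 = -11442/7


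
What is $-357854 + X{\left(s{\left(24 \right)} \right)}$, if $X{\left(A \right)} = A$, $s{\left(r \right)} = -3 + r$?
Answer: $-357833$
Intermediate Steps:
$-357854 + X{\left(s{\left(24 \right)} \right)} = -357854 + \left(-3 + 24\right) = -357854 + 21 = -357833$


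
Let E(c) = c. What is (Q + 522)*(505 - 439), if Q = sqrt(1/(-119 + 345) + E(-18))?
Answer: 34452 + 231*I*sqrt(18758)/113 ≈ 34452.0 + 279.98*I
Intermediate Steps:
Q = 7*I*sqrt(18758)/226 (Q = sqrt(1/(-119 + 345) - 18) = sqrt(1/226 - 18) = sqrt(-4067/226) = 7*I*sqrt(18758)/226 ≈ 4.2421*I)
(Q + 522)*(505 - 439) = (7*I*sqrt(18758)/226 + 522)*(505 - 439) = (522 + 7*I*sqrt(18758)/226)*66 = 34452 + 231*I*sqrt(18758)/113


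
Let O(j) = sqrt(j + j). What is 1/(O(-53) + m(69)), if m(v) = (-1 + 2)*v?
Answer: 69/4867 - I*sqrt(106)/4867 ≈ 0.014177 - 0.0021154*I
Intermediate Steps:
O(j) = sqrt(2)*sqrt(j) (O(j) = sqrt(2*j) = sqrt(2)*sqrt(j))
m(v) = v (m(v) = 1*v = v)
1/(O(-53) + m(69)) = 1/(sqrt(2)*sqrt(-53) + 69) = 1/(sqrt(2)*(I*sqrt(53)) + 69) = 1/(I*sqrt(106) + 69) = 1/(69 + I*sqrt(106))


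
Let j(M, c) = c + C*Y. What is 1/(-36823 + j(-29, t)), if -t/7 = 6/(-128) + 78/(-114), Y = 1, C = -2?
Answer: -1216/44772977 ≈ -2.7159e-5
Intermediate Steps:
t = 6223/1216 (t = -7*(6/(-128) + 78/(-114)) = -7*(6*(-1/128) + 78*(-1/114)) = -7*(-3/64 - 13/19) = -7*(-889/1216) = 6223/1216 ≈ 5.1176)
j(M, c) = -2 + c (j(M, c) = c - 2*1 = c - 2 = -2 + c)
1/(-36823 + j(-29, t)) = 1/(-36823 + (-2 + 6223/1216)) = 1/(-36823 + 3791/1216) = 1/(-44772977/1216) = -1216/44772977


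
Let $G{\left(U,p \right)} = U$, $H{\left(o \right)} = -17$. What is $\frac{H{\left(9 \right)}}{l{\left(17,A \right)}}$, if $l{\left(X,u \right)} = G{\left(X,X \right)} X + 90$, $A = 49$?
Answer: $- \frac{17}{379} \approx -0.044855$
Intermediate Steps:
$l{\left(X,u \right)} = 90 + X^{2}$ ($l{\left(X,u \right)} = X X + 90 = X^{2} + 90 = 90 + X^{2}$)
$\frac{H{\left(9 \right)}}{l{\left(17,A \right)}} = - \frac{17}{90 + 17^{2}} = - \frac{17}{90 + 289} = - \frac{17}{379}$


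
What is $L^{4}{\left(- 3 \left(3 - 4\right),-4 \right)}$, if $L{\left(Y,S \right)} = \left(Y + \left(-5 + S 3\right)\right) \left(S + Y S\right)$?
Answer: $2517630976$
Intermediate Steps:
$L{\left(Y,S \right)} = \left(S + S Y\right) \left(-5 + Y + 3 S\right)$ ($L{\left(Y,S \right)} = \left(Y + \left(-5 + 3 S\right)\right) \left(S + S Y\right) = \left(-5 + Y + 3 S\right) \left(S + S Y\right) = \left(S + S Y\right) \left(-5 + Y + 3 S\right)$)
$L^{4}{\left(- 3 \left(3 - 4\right),-4 \right)} = \left(- 4 \left(-5 + \left(- 3 \left(3 - 4\right)\right)^{2} - 4 \left(- 3 \left(3 - 4\right)\right) + 3 \left(-4\right) + 3 \left(-4\right) \left(- 3 \left(3 - 4\right)\right)\right)\right)^{4} = \left(- 4 \left(-5 + \left(\left(-3\right) \left(-1\right)\right)^{2} - 4 \left(\left(-3\right) \left(-1\right)\right) - 12 + 3 \left(-4\right) \left(\left(-3\right) \left(-1\right)\right)\right)\right)^{4} = \left(- 4 \left(-5 + 3^{2} - 12 - 12 + 3 \left(-4\right) 3\right)\right)^{4} = \left(- 4 \left(-5 + 9 - 12 - 12 - 36\right)\right)^{4} = \left(\left(-4\right) \left(-56\right)\right)^{4} = 224^{4} = 2517630976$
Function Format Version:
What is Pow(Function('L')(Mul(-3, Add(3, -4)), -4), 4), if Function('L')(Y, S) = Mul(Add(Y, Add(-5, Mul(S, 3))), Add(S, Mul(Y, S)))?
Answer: 2517630976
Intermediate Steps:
Function('L')(Y, S) = Mul(Add(S, Mul(S, Y)), Add(-5, Y, Mul(3, S))) (Function('L')(Y, S) = Mul(Add(Y, Add(-5, Mul(3, S))), Add(S, Mul(S, Y))) = Mul(Add(-5, Y, Mul(3, S)), Add(S, Mul(S, Y))) = Mul(Add(S, Mul(S, Y)), Add(-5, Y, Mul(3, S))))
Pow(Function('L')(Mul(-3, Add(3, -4)), -4), 4) = Pow(Mul(-4, Add(-5, Pow(Mul(-3, Add(3, -4)), 2), Mul(-4, Mul(-3, Add(3, -4))), Mul(3, -4), Mul(3, -4, Mul(-3, Add(3, -4))))), 4) = Pow(Mul(-4, Add(-5, Pow(Mul(-3, -1), 2), Mul(-4, Mul(-3, -1)), -12, Mul(3, -4, Mul(-3, -1)))), 4) = Pow(Mul(-4, Add(-5, Pow(3, 2), Mul(-4, 3), -12, Mul(3, -4, 3))), 4) = Pow(Mul(-4, Add(-5, 9, -12, -12, -36)), 4) = Pow(Mul(-4, -56), 4) = Pow(224, 4) = 2517630976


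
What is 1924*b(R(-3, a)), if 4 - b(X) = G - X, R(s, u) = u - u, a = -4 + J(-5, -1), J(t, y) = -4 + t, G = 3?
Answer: 1924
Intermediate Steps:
a = -13 (a = -4 + (-4 - 5) = -4 - 9 = -13)
R(s, u) = 0
b(X) = 1 + X (b(X) = 4 - (3 - X) = 4 + (-3 + X) = 1 + X)
1924*b(R(-3, a)) = 1924*(1 + 0) = 1924*1 = 1924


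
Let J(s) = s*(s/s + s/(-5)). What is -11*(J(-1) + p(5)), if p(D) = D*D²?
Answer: -6809/5 ≈ -1361.8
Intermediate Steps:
J(s) = s*(1 - s/5) (J(s) = s*(1 + s*(-⅕)) = s*(1 - s/5))
p(D) = D³
-11*(J(-1) + p(5)) = -11*((⅕)*(-1)*(5 - 1*(-1)) + 5³) = -11*((⅕)*(-1)*(5 + 1) + 125) = -11*((⅕)*(-1)*6 + 125) = -11*(-6/5 + 125) = -11*619/5 = -6809/5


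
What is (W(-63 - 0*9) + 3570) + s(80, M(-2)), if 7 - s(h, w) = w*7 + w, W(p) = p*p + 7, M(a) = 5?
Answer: 7513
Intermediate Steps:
W(p) = 7 + p² (W(p) = p² + 7 = 7 + p²)
s(h, w) = 7 - 8*w (s(h, w) = 7 - (w*7 + w) = 7 - (7*w + w) = 7 - 8*w)
(W(-63 - 0*9) + 3570) + s(80, M(-2)) = ((7 + (-63 - 0*9)²) + 3570) + (7 - 8*5) = ((7 + (-63 - 1*0)²) + 3570) + (7 - 40) = ((7 + (-63 + 0)²) + 3570) - 33 = ((7 + (-63)²) + 3570) - 33 = ((7 + 3969) + 3570) - 33 = (3976 + 3570) - 33 = 7546 - 33 = 7513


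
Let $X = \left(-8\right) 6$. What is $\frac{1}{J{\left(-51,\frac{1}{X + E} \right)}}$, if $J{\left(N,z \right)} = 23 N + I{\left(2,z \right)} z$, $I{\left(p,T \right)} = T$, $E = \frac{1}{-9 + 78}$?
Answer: $- \frac{10962721}{12859266972} \approx -0.00085251$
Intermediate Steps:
$E = \frac{1}{69} \approx 0.014493$
$X = -48$
$J{\left(N,z \right)} = z^{2} + 23 N$ ($J{\left(N,z \right)} = 23 N + z z = 23 N + z^{2} = z^{2} + 23 N$)
$\frac{1}{J{\left(-51,\frac{1}{X + E} \right)}} = \frac{1}{\left(\frac{1}{-48 + \frac{1}{69}}\right)^{2} + 23 \left(-51\right)} = \frac{1}{\left(\frac{1}{- \frac{3311}{69}}\right)^{2} - 1173} = \frac{1}{\left(- \frac{69}{3311}\right)^{2} - 1173} = \frac{1}{\frac{4761}{10962721} - 1173} = \frac{1}{- \frac{12859266972}{10962721}} = - \frac{10962721}{12859266972}$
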